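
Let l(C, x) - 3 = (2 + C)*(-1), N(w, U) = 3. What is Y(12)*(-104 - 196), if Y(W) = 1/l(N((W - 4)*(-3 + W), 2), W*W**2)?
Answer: 150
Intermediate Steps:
l(C, x) = 1 - C (l(C, x) = 3 + (2 + C)*(-1) = 3 + (-2 - C) = 1 - C)
Y(W) = -1/2 (Y(W) = 1/(1 - 1*3) = 1/(1 - 3) = 1/(-2) = -1/2)
Y(12)*(-104 - 196) = -(-104 - 196)/2 = -1/2*(-300) = 150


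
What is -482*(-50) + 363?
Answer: 24463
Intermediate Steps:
-482*(-50) + 363 = 24100 + 363 = 24463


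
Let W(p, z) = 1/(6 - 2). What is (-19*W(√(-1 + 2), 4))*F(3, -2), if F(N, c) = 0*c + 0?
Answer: 0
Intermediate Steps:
W(p, z) = ¼ (W(p, z) = 1/4 = ¼)
F(N, c) = 0 (F(N, c) = 0 + 0 = 0)
(-19*W(√(-1 + 2), 4))*F(3, -2) = -19*¼*0 = -19/4*0 = 0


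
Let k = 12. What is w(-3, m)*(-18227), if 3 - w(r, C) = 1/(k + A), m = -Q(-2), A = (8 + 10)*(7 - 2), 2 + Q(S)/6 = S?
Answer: -5559235/102 ≈ -54502.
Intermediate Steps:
Q(S) = -12 + 6*S
A = 90 (A = 18*5 = 90)
m = 24 (m = -(-12 + 6*(-2)) = -(-12 - 12) = -1*(-24) = 24)
w(r, C) = 305/102 (w(r, C) = 3 - 1/(12 + 90) = 3 - 1/102 = 305/102)
w(-3, m)*(-18227) = (305/102)*(-18227) = -5559235/102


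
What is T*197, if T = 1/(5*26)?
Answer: 197/130 ≈ 1.5154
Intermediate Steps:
T = 1/130 ≈ 0.0076923
T*197 = (1/130)*197 = 197/130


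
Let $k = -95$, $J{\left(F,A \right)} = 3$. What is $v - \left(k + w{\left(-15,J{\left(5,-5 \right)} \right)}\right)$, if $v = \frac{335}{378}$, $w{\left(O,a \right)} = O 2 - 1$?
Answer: $\frac{47963}{378} \approx 126.89$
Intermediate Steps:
$w{\left(O,a \right)} = -1 + 2 O$ ($w{\left(O,a \right)} = 2 O - 1 = -1 + 2 O$)
$v = \frac{335}{378}$ ($v = 335 \cdot \frac{1}{378} = \frac{335}{378} \approx 0.88624$)
$v - \left(k + w{\left(-15,J{\left(5,-5 \right)} \right)}\right) = \frac{335}{378} - \left(-95 + \left(-1 + 2 \left(-15\right)\right)\right) = \frac{335}{378} - \left(-95 - 31\right) = \frac{335}{378} - -126 = \frac{335}{378} + 126 = \frac{47963}{378}$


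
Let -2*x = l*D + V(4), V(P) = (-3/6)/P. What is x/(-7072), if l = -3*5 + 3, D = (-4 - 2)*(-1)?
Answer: -577/113152 ≈ -0.0050993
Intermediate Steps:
D = 6 (D = -6*(-1) = 6)
V(P) = -1/(2*P) (V(P) = (-3*1/6)/P = -1/(2*P))
l = -12 (l = -15 + 3 = -12)
x = 577/16 (x = -(-12*6 - 1/2/4)/2 = -(-72 - 1/2*1/4)/2 = -(-72 - 1/8)/2 = -1/2*(-577/8) = 577/16 ≈ 36.063)
x/(-7072) = (577/16)/(-7072) = (577/16)*(-1/7072) = -577/113152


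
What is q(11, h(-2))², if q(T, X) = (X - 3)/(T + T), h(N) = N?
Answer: 25/484 ≈ 0.051653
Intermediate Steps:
q(T, X) = (-3 + X)/(2*T) (q(T, X) = (-3 + X)/((2*T)) = (-3 + X)*(1/(2*T)) = (-3 + X)/(2*T))
q(11, h(-2))² = ((½)*(-3 - 2)/11)² = ((½)*(1/11)*(-5))² = (-5/22)² = 25/484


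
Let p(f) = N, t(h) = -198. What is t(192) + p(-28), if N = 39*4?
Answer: -42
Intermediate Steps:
N = 156
p(f) = 156
t(192) + p(-28) = -198 + 156 = -42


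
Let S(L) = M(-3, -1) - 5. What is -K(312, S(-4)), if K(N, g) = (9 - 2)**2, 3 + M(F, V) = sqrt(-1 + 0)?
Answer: -49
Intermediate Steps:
M(F, V) = -3 + I (M(F, V) = -3 + sqrt(-1 + 0) = -3 + sqrt(-1) = -3 + I)
S(L) = -8 + I (S(L) = (-3 + I) - 5 = -8 + I)
K(N, g) = 49 (K(N, g) = 7**2 = 49)
-K(312, S(-4)) = -1*49 = -49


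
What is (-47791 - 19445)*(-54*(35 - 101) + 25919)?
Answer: -1982318988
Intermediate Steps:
(-47791 - 19445)*(-54*(35 - 101) + 25919) = -67236*(-54*(-66) + 25919) = -67236*(3564 + 25919) = -67236*29483 = -1982318988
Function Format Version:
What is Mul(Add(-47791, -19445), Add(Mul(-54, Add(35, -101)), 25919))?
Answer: -1982318988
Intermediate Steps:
Mul(Add(-47791, -19445), Add(Mul(-54, Add(35, -101)), 25919)) = Mul(-67236, Add(Mul(-54, -66), 25919)) = Mul(-67236, Add(3564, 25919)) = Mul(-67236, 29483) = -1982318988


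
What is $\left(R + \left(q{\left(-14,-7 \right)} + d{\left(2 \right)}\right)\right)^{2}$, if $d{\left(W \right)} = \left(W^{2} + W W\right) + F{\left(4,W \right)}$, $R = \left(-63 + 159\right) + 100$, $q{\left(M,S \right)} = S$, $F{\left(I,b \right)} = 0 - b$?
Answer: $38025$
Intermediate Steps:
$F{\left(I,b \right)} = - b$
$R = 196$ ($R = 96 + 100 = 196$)
$d{\left(W \right)} = - W + 2 W^{2}$ ($d{\left(W \right)} = \left(W^{2} + W W\right) - W = \left(W^{2} + W^{2}\right) - W = 2 W^{2} - W = - W + 2 W^{2}$)
$\left(R + \left(q{\left(-14,-7 \right)} + d{\left(2 \right)}\right)\right)^{2} = \left(196 - \left(7 - 2 \left(-1 + 2 \cdot 2\right)\right)\right)^{2} = \left(196 - \left(7 - 2 \left(-1 + 4\right)\right)\right)^{2} = \left(196 + \left(-7 + 2 \cdot 3\right)\right)^{2} = \left(196 + \left(-7 + 6\right)\right)^{2} = \left(196 - 1\right)^{2} = 195^{2} = 38025$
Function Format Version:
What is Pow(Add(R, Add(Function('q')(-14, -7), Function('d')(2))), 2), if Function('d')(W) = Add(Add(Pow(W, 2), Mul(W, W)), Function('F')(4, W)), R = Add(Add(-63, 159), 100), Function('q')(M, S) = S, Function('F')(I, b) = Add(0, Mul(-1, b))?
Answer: 38025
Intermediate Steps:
Function('F')(I, b) = Mul(-1, b)
R = 196 (R = Add(96, 100) = 196)
Function('d')(W) = Add(Mul(-1, W), Mul(2, Pow(W, 2))) (Function('d')(W) = Add(Add(Pow(W, 2), Mul(W, W)), Mul(-1, W)) = Add(Add(Pow(W, 2), Pow(W, 2)), Mul(-1, W)) = Add(Mul(2, Pow(W, 2)), Mul(-1, W)) = Add(Mul(-1, W), Mul(2, Pow(W, 2))))
Pow(Add(R, Add(Function('q')(-14, -7), Function('d')(2))), 2) = Pow(Add(196, Add(-7, Mul(2, Add(-1, Mul(2, 2))))), 2) = Pow(Add(196, Add(-7, Mul(2, Add(-1, 4)))), 2) = Pow(Add(196, Add(-7, Mul(2, 3))), 2) = Pow(Add(196, Add(-7, 6)), 2) = Pow(Add(196, -1), 2) = Pow(195, 2) = 38025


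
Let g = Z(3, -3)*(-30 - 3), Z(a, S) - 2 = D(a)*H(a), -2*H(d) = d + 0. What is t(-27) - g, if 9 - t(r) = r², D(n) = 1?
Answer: -1407/2 ≈ -703.50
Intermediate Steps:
H(d) = -d/2 (H(d) = -(d + 0)/2 = -d/2)
Z(a, S) = 2 - a/2 (Z(a, S) = 2 + 1*(-a/2) = 2 - a/2)
g = -33/2 (g = (2 - ½*3)*(-30 - 3) = (2 - 3/2)*(-33) = (½)*(-33) = -33/2 ≈ -16.500)
t(r) = 9 - r²
t(-27) - g = (9 - 1*(-27)²) - 1*(-33/2) = (9 - 1*729) + 33/2 = (9 - 729) + 33/2 = -720 + 33/2 = -1407/2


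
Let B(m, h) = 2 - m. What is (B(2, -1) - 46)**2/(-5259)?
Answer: -2116/5259 ≈ -0.40236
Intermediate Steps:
(B(2, -1) - 46)**2/(-5259) = ((2 - 1*2) - 46)**2/(-5259) = ((2 - 2) - 46)**2*(-1/5259) = (0 - 46)**2*(-1/5259) = (-46)**2*(-1/5259) = 2116*(-1/5259) = -2116/5259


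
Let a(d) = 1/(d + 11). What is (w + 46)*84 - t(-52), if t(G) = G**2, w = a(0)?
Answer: 12844/11 ≈ 1167.6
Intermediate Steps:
a(d) = 1/(11 + d)
w = 1/11 (w = 1/(11 + 0) = 1/11 ≈ 0.090909)
(w + 46)*84 - t(-52) = (1/11 + 46)*84 - 1*(-52)**2 = (507/11)*84 - 1*2704 = 42588/11 - 2704 = 12844/11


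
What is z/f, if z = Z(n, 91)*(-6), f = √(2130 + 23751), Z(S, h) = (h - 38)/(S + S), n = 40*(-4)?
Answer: 53*√25881/1380320 ≈ 0.0061771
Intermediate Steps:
n = -160
Z(S, h) = (-38 + h)/(2*S) (Z(S, h) = (-38 + h)/((2*S)) = (-38 + h)*(1/(2*S)) = (-38 + h)/(2*S))
f = √25881 ≈ 160.88
z = 159/160 (z = ((½)*(-38 + 91)/(-160))*(-6) = ((½)*(-1/160)*53)*(-6) = -53/320*(-6) = 159/160 ≈ 0.99375)
z/f = 159/(160*(√25881)) = 159*(√25881/25881)/160 = 53*√25881/1380320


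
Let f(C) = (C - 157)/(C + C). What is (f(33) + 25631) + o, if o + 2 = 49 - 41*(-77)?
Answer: 951493/33 ≈ 28833.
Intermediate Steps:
f(C) = (-157 + C)/(2*C) (f(C) = (-157 + C)/((2*C)) = (-157 + C)*(1/(2*C)) = (-157 + C)/(2*C))
o = 3204 (o = -2 + (49 - 41*(-77)) = -2 + (49 + 3157) = -2 + 3206 = 3204)
(f(33) + 25631) + o = ((½)*(-157 + 33)/33 + 25631) + 3204 = ((½)*(1/33)*(-124) + 25631) + 3204 = (-62/33 + 25631) + 3204 = 845761/33 + 3204 = 951493/33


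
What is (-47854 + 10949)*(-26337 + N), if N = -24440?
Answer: 1873925185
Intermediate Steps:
(-47854 + 10949)*(-26337 + N) = (-47854 + 10949)*(-26337 - 24440) = -36905*(-50777) = 1873925185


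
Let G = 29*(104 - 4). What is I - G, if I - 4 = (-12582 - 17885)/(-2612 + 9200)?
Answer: -19109315/6588 ≈ -2900.6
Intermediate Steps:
G = 2900 (G = 29*100 = 2900)
I = -4115/6588 (I = 4 + (-12582 - 17885)/(-2612 + 9200) = 4 - 30467/6588 = -4115/6588 ≈ -0.62462)
I - G = -4115/6588 - 1*2900 = -4115/6588 - 2900 = -19109315/6588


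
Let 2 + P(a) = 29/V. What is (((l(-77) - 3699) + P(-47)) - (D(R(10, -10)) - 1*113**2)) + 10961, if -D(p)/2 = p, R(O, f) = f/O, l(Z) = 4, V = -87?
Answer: 60092/3 ≈ 20031.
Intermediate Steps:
P(a) = -7/3 (P(a) = -2 + 29/(-87) = -2 + 29*(-1/87) = -2 - 1/3 = -7/3)
D(p) = -2*p
(((l(-77) - 3699) + P(-47)) - (D(R(10, -10)) - 1*113**2)) + 10961 = (((4 - 3699) - 7/3) - (-(-20)/10 - 1*113**2)) + 10961 = ((-3695 - 7/3) - (-(-20)/10 - 1*12769)) + 10961 = (-11092/3 - (-2*(-1) - 12769)) + 10961 = (-11092/3 - (2 - 12769)) + 10961 = (-11092/3 - 1*(-12767)) + 10961 = (-11092/3 + 12767) + 10961 = 27209/3 + 10961 = 60092/3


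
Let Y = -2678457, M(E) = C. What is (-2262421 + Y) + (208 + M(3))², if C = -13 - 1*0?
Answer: -4902853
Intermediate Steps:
C = -13 (C = -13 + 0 = -13)
M(E) = -13
(-2262421 + Y) + (208 + M(3))² = (-2262421 - 2678457) + (208 - 13)² = -4940878 + 195² = -4940878 + 38025 = -4902853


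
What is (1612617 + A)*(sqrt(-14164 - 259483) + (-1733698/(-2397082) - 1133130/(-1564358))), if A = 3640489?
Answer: 7128898042727265416/937473600839 + 5253106*I*sqrt(273647) ≈ 7.6044e+6 + 2.748e+9*I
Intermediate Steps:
(1612617 + A)*(sqrt(-14164 - 259483) + (-1733698/(-2397082) - 1133130/(-1564358))) = (1612617 + 3640489)*(sqrt(-14164 - 259483) + (-1733698/(-2397082) - 1133130/(-1564358))) = 5253106*(sqrt(-273647) + (-1733698*(-1/2397082) - 1133130*(-1/1564358))) = 5253106*(I*sqrt(273647) + (866849/1198541 + 566565/782179)) = 5253106*(I*sqrt(273647) + 1357082465636/937473600839) = 5253106*(1357082465636/937473600839 + I*sqrt(273647)) = 7128898042727265416/937473600839 + 5253106*I*sqrt(273647)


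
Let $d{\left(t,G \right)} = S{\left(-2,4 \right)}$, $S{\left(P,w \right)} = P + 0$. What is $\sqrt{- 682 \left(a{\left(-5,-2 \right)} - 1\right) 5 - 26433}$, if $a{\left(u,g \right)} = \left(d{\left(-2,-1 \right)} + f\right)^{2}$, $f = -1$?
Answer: $i \sqrt{53713} \approx 231.76 i$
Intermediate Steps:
$S{\left(P,w \right)} = P$
$d{\left(t,G \right)} = -2$
$a{\left(u,g \right)} = 9$ ($a{\left(u,g \right)} = \left(-2 - 1\right)^{2} = \left(-3\right)^{2} = 9$)
$\sqrt{- 682 \left(a{\left(-5,-2 \right)} - 1\right) 5 - 26433} = \sqrt{- 682 \left(9 - 1\right) 5 - 26433} = \sqrt{- 682 \cdot 8 \cdot 5 - 26433} = \sqrt{\left(-682\right) 40 - 26433} = \sqrt{-27280 - 26433} = \sqrt{-53713} = i \sqrt{53713}$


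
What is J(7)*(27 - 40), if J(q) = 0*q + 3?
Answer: -39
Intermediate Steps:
J(q) = 3 (J(q) = 0 + 3 = 3)
J(7)*(27 - 40) = 3*(27 - 40) = 3*(-13) = -39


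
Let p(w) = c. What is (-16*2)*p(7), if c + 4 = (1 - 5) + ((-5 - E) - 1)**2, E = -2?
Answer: -256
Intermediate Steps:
c = 8 (c = -4 + ((1 - 5) + ((-5 - 1*(-2)) - 1)**2) = -4 + (-4 + ((-5 + 2) - 1)**2) = -4 + (-4 + (-3 - 1)**2) = -4 + (-4 + (-4)**2) = -4 + (-4 + 16) = -4 + 12 = 8)
p(w) = 8
(-16*2)*p(7) = -16*2*8 = -32*8 = -256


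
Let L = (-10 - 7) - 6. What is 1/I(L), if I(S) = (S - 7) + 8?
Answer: -1/22 ≈ -0.045455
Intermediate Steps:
L = -23 (L = -17 - 6 = -23)
I(S) = 1 + S (I(S) = (-7 + S) + 8 = 1 + S)
1/I(L) = 1/(1 - 23) = 1/(-22) = -1/22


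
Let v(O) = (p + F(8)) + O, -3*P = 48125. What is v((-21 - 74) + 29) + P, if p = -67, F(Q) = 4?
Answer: -48512/3 ≈ -16171.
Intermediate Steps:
P = -48125/3 (P = -⅓*48125 = -48125/3 ≈ -16042.)
v(O) = -63 + O (v(O) = (-67 + 4) + O = -63 + O)
v((-21 - 74) + 29) + P = (-63 + ((-21 - 74) + 29)) - 48125/3 = (-63 + (-95 + 29)) - 48125/3 = (-63 - 66) - 48125/3 = -129 - 48125/3 = -48512/3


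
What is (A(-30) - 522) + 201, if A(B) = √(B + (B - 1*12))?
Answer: -321 + 6*I*√2 ≈ -321.0 + 8.4853*I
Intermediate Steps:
A(B) = √(-12 + 2*B) (A(B) = √(B + (B - 12)) = √(B + (-12 + B)) = √(-12 + 2*B))
(A(-30) - 522) + 201 = (√(-12 + 2*(-30)) - 522) + 201 = (√(-12 - 60) - 522) + 201 = (√(-72) - 522) + 201 = (6*I*√2 - 522) + 201 = (-522 + 6*I*√2) + 201 = -321 + 6*I*√2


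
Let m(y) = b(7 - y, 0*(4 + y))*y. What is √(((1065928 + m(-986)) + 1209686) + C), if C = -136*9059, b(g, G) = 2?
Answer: √1041618 ≈ 1020.6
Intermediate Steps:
m(y) = 2*y
C = -1232024
√(((1065928 + m(-986)) + 1209686) + C) = √(((1065928 + 2*(-986)) + 1209686) - 1232024) = √(((1065928 - 1972) + 1209686) - 1232024) = √((1063956 + 1209686) - 1232024) = √(2273642 - 1232024) = √1041618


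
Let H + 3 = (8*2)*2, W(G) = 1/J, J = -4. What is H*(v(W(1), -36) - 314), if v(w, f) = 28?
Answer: -8294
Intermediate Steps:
W(G) = -¼ (W(G) = 1/(-4) = -¼)
H = 29 (H = -3 + (8*2)*2 = -3 + 16*2 = -3 + 32 = 29)
H*(v(W(1), -36) - 314) = 29*(28 - 314) = 29*(-286) = -8294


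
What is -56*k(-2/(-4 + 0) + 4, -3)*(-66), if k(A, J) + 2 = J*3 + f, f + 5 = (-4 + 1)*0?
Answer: -59136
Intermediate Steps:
f = -5 (f = -5 + (-4 + 1)*0 = -5 - 3*0 = -5 + 0 = -5)
k(A, J) = -7 + 3*J (k(A, J) = -2 + (J*3 - 5) = -2 + (3*J - 5) = -2 + (-5 + 3*J) = -7 + 3*J)
-56*k(-2/(-4 + 0) + 4, -3)*(-66) = -56*(-7 + 3*(-3))*(-66) = -56*(-7 - 9)*(-66) = -56*(-16)*(-66) = 896*(-66) = -59136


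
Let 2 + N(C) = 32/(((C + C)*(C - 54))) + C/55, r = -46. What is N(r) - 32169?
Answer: -203486843/6325 ≈ -32172.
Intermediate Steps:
N(C) = -2 + C/55 + 16/(C*(-54 + C)) (N(C) = -2 + (32/(((C + C)*(C - 54))) + C/55) = -2 + (32/(((2*C)*(-54 + C))) + C*(1/55)) = -2 + (32/((2*C*(-54 + C))) + C/55) = -2 + (32*(1/(2*C*(-54 + C))) + C/55) = -2 + (16/(C*(-54 + C)) + C/55) = -2 + (C/55 + 16/(C*(-54 + C))) = -2 + C/55 + 16/(C*(-54 + C)))
N(r) - 32169 = (1/55)*(880 + (-46)³ - 164*(-46)² + 5940*(-46))/(-46*(-54 - 46)) - 32169 = (1/55)*(-1/46)*(880 - 97336 - 164*2116 - 273240)/(-100) - 32169 = (1/55)*(-1/46)*(-1/100)*(880 - 97336 - 347024 - 273240) - 32169 = (1/55)*(-1/46)*(-1/100)*(-716720) - 32169 = -17918/6325 - 32169 = -203486843/6325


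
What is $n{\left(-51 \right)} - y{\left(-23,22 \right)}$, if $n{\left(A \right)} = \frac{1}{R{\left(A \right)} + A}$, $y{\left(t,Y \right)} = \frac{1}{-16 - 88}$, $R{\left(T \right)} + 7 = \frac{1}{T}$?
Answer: $- \frac{2345}{307736} \approx -0.0076202$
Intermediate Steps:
$R{\left(T \right)} = -7 + \frac{1}{T}$
$y{\left(t,Y \right)} = - \frac{1}{104}$ ($y{\left(t,Y \right)} = \frac{1}{-104} = - \frac{1}{104}$)
$n{\left(A \right)} = \frac{1}{-7 + A + \frac{1}{A}}$ ($n{\left(A \right)} = \frac{1}{\left(-7 + \frac{1}{A}\right) + A} = \frac{1}{-7 + A + \frac{1}{A}}$)
$n{\left(-51 \right)} - y{\left(-23,22 \right)} = - \frac{51}{1 - 51 \left(-7 - 51\right)} - - \frac{1}{104} = - \frac{51}{1 - -2958} + \frac{1}{104} = - \frac{51}{1 + 2958} + \frac{1}{104} = - \frac{51}{2959} + \frac{1}{104} = - \frac{2345}{307736}$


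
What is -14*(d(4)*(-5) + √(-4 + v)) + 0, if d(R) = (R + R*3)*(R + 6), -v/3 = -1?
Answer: 11200 - 14*I ≈ 11200.0 - 14.0*I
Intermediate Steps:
v = 3 (v = -3*(-1) = 3)
d(R) = 4*R*(6 + R) (d(R) = (R + 3*R)*(6 + R) = (4*R)*(6 + R) = 4*R*(6 + R))
-14*(d(4)*(-5) + √(-4 + v)) + 0 = -14*((4*4*(6 + 4))*(-5) + √(-4 + 3)) + 0 = -14*((4*4*10)*(-5) + √(-1)) + 0 = -14*(160*(-5) + I) + 0 = -14*(-800 + I) + 0 = (11200 - 14*I) + 0 = 11200 - 14*I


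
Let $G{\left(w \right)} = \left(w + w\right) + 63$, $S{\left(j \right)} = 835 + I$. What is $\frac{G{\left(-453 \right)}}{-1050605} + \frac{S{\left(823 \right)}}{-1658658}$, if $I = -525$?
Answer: $\frac{536280572}{871297194045} \approx 0.0006155$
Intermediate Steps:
$S{\left(j \right)} = 310$ ($S{\left(j \right)} = 835 - 525 = 310$)
$G{\left(w \right)} = 63 + 2 w$ ($G{\left(w \right)} = 2 w + 63 = 63 + 2 w$)
$\frac{G{\left(-453 \right)}}{-1050605} + \frac{S{\left(823 \right)}}{-1658658} = \frac{63 + 2 \left(-453\right)}{-1050605} + \frac{310}{-1658658} = \left(63 - 906\right) \left(- \frac{1}{1050605}\right) + 310 \left(- \frac{1}{1658658}\right) = \left(-843\right) \left(- \frac{1}{1050605}\right) - \frac{155}{829329} = \frac{843}{1050605} - \frac{155}{829329} = \frac{536280572}{871297194045}$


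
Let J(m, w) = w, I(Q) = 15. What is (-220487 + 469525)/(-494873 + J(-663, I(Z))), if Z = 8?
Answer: -124519/247429 ≈ -0.50325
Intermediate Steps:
(-220487 + 469525)/(-494873 + J(-663, I(Z))) = (-220487 + 469525)/(-494873 + 15) = 249038/(-494858) = 249038*(-1/494858) = -124519/247429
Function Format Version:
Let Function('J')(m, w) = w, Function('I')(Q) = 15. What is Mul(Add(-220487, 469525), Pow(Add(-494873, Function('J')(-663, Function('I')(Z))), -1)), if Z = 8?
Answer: Rational(-124519, 247429) ≈ -0.50325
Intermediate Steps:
Mul(Add(-220487, 469525), Pow(Add(-494873, Function('J')(-663, Function('I')(Z))), -1)) = Mul(Add(-220487, 469525), Pow(Add(-494873, 15), -1)) = Mul(249038, Pow(-494858, -1)) = Mul(249038, Rational(-1, 494858)) = Rational(-124519, 247429)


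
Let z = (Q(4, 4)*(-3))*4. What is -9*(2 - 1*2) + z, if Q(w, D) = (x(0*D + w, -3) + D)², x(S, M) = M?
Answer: -12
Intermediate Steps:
Q(w, D) = (-3 + D)²
z = -12 (z = ((-3 + 4)²*(-3))*4 = (1²*(-3))*4 = (1*(-3))*4 = -3*4 = -12)
-9*(2 - 1*2) + z = -9*(2 - 1*2) - 12 = -9*(2 - 2) - 12 = -9*0 - 12 = 0 - 12 = -12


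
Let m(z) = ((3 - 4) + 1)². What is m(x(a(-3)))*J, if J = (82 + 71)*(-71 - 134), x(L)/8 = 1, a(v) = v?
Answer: 0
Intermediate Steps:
x(L) = 8 (x(L) = 8*1 = 8)
J = -31365 (J = 153*(-205) = -31365)
m(z) = 0 (m(z) = (-1 + 1)² = 0² = 0)
m(x(a(-3)))*J = 0*(-31365) = 0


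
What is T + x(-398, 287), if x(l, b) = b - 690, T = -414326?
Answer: -414729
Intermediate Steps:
x(l, b) = -690 + b
T + x(-398, 287) = -414326 + (-690 + 287) = -414326 - 403 = -414729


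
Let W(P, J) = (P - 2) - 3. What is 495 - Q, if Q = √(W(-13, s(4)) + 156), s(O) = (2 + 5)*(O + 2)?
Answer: 495 - √138 ≈ 483.25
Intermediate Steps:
s(O) = 14 + 7*O (s(O) = 7*(2 + O) = 14 + 7*O)
W(P, J) = -5 + P (W(P, J) = (-2 + P) - 3 = -5 + P)
Q = √138 (Q = √((-5 - 13) + 156) = √(-18 + 156) = √138 ≈ 11.747)
495 - Q = 495 - √138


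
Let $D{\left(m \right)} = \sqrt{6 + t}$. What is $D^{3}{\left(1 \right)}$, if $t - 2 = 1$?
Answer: $27$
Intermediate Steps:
$t = 3$ ($t = 2 + 1 = 3$)
$D{\left(m \right)} = 3$ ($D{\left(m \right)} = \sqrt{6 + 3} = \sqrt{9} = 3$)
$D^{3}{\left(1 \right)} = 3^{3} = 27$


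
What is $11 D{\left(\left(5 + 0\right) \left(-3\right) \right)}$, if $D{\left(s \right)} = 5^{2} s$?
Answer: $-4125$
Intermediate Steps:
$D{\left(s \right)} = 25 s$
$11 D{\left(\left(5 + 0\right) \left(-3\right) \right)} = 11 \cdot 25 \left(5 + 0\right) \left(-3\right) = 11 \cdot 25 \cdot 5 \left(-3\right) = 11 \cdot 25 \left(-15\right) = 11 \left(-375\right) = -4125$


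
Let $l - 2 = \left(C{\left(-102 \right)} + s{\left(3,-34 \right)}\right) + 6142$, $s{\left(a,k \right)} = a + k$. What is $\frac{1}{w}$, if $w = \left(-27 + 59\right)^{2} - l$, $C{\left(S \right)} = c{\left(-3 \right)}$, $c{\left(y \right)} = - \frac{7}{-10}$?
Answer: $- \frac{10}{50897} \approx -0.00019648$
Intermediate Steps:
$c{\left(y \right)} = \frac{7}{10}$ ($c{\left(y \right)} = \left(-7\right) \left(- \frac{1}{10}\right) = \frac{7}{10}$)
$C{\left(S \right)} = \frac{7}{10}$
$l = \frac{61137}{10}$ ($l = 2 + \left(\left(\frac{7}{10} + \left(3 - 34\right)\right) + 6142\right) = 2 + \left(\left(\frac{7}{10} - 31\right) + 6142\right) = 2 + \left(- \frac{303}{10} + 6142\right) = 2 + \frac{61117}{10} = \frac{61137}{10} \approx 6113.7$)
$w = - \frac{50897}{10}$ ($w = \left(-27 + 59\right)^{2} - \frac{61137}{10} = 32^{2} - \frac{61137}{10} = 1024 - \frac{61137}{10} = - \frac{50897}{10} \approx -5089.7$)
$\frac{1}{w} = \frac{1}{- \frac{50897}{10}} = - \frac{10}{50897}$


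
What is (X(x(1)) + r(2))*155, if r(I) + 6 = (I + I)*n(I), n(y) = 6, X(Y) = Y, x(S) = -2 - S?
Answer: 2325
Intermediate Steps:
r(I) = -6 + 12*I (r(I) = -6 + (I + I)*6 = -6 + (2*I)*6 = -6 + 12*I)
(X(x(1)) + r(2))*155 = ((-2 - 1*1) + (-6 + 12*2))*155 = ((-2 - 1) + (-6 + 24))*155 = (-3 + 18)*155 = 15*155 = 2325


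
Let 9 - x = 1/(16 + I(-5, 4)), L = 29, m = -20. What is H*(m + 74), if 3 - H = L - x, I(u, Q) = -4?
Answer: -1845/2 ≈ -922.50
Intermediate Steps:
x = 107/12 (x = 9 - 1/(16 - 4) = 9 - 1/12 = 107/12 ≈ 8.9167)
H = -205/12 (H = 3 - (29 - 1*107/12) = 3 - (29 - 107/12) = 3 - 1*241/12 = 3 - 241/12 = -205/12 ≈ -17.083)
H*(m + 74) = -205*(-20 + 74)/12 = -205/12*54 = -1845/2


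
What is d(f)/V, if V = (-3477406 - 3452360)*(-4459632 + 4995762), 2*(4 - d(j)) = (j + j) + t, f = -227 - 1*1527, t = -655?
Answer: -4171/7430510891160 ≈ -5.6133e-10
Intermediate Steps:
f = -1754 (f = -227 - 1527 = -1754)
d(j) = 663/2 - j (d(j) = 4 - ((j + j) - 655)/2 = 4 - (2*j - 655)/2 = 4 - (-655 + 2*j)/2 = 4 + (655/2 - j) = 663/2 - j)
V = -3715255445580 (V = -6929766*536130 = -3715255445580)
d(f)/V = (663/2 - 1*(-1754))/(-3715255445580) = (663/2 + 1754)*(-1/3715255445580) = (4171/2)*(-1/3715255445580) = -4171/7430510891160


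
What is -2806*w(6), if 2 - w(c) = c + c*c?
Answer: 112240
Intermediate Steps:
w(c) = 2 - c - c² (w(c) = 2 - (c + c*c) = 2 - (c + c²) = 2 + (-c - c²) = 2 - c - c²)
-2806*w(6) = -2806*(2 - 1*6 - 1*6²) = -2806*(2 - 6 - 1*36) = -2806*(2 - 6 - 36) = -2806*(-40) = 112240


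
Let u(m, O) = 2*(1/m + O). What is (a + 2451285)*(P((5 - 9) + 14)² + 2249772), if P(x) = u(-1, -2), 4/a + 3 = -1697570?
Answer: 9361980313262840208/1697573 ≈ 5.5149e+12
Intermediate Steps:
a = -4/1697573 (a = 4/(-3 - 1697570) = 4/(-1697573) = 4*(-1/1697573) = -4/1697573 ≈ -2.3563e-6)
u(m, O) = 2*O + 2/m (u(m, O) = 2*(O + 1/m) = 2*O + 2/m)
P(x) = -6 (P(x) = 2*(-2) + 2/(-1) = -4 + 2*(-1) = -4 - 2 = -6)
(a + 2451285)*(P((5 - 9) + 14)² + 2249772) = (-4/1697573 + 2451285)*((-6)² + 2249772) = 4161235231301*(36 + 2249772)/1697573 = (4161235231301/1697573)*2249808 = 9361980313262840208/1697573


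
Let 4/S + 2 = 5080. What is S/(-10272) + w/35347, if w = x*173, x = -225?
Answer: -507593868547/460935625488 ≈ -1.1012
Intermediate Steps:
w = -38925 (w = -225*173 = -38925)
S = 2/2539 (S = 4/(-2 + 5080) = 4/5078 = 4*(1/5078) = 2/2539 ≈ 0.00078771)
S/(-10272) + w/35347 = (2/2539)/(-10272) - 38925/35347 = (2/2539)*(-1/10272) - 38925*1/35347 = -1/13040304 - 38925/35347 = -507593868547/460935625488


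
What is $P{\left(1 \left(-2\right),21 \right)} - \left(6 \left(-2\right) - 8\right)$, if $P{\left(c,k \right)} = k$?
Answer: $41$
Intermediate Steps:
$P{\left(1 \left(-2\right),21 \right)} - \left(6 \left(-2\right) - 8\right) = 21 - \left(6 \left(-2\right) - 8\right) = 21 - \left(-12 - 8\right) = 21 - -20 = 21 + 20 = 41$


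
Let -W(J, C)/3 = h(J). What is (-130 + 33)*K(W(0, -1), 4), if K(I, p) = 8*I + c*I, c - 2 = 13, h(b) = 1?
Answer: 6693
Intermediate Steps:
c = 15 (c = 2 + 13 = 15)
W(J, C) = -3 (W(J, C) = -3*1 = -3)
K(I, p) = 23*I (K(I, p) = 8*I + 15*I = 23*I)
(-130 + 33)*K(W(0, -1), 4) = (-130 + 33)*(23*(-3)) = -97*(-69) = 6693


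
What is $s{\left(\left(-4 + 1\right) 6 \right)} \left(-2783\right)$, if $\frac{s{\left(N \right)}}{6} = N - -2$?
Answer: $267168$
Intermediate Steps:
$s{\left(N \right)} = 12 + 6 N$ ($s{\left(N \right)} = 6 \left(N - -2\right) = 6 \left(N + 2\right) = 6 \left(2 + N\right) = 12 + 6 N$)
$s{\left(\left(-4 + 1\right) 6 \right)} \left(-2783\right) = \left(12 + 6 \left(-4 + 1\right) 6\right) \left(-2783\right) = \left(12 + 6 \left(\left(-3\right) 6\right)\right) \left(-2783\right) = \left(12 + 6 \left(-18\right)\right) \left(-2783\right) = \left(12 - 108\right) \left(-2783\right) = \left(-96\right) \left(-2783\right) = 267168$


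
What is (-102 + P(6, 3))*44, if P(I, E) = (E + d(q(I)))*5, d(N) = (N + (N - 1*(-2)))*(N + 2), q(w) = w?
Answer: 20812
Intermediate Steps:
d(N) = (2 + N)*(2 + 2*N) (d(N) = (N + (N + 2))*(2 + N) = (N + (2 + N))*(2 + N) = (2 + 2*N)*(2 + N) = (2 + N)*(2 + 2*N))
P(I, E) = 20 + 5*E + 10*I² + 30*I (P(I, E) = (E + (4 + 2*I² + 6*I))*5 = (4 + E + 2*I² + 6*I)*5 = 20 + 5*E + 10*I² + 30*I)
(-102 + P(6, 3))*44 = (-102 + (20 + 5*3 + 10*6² + 30*6))*44 = (-102 + (20 + 15 + 10*36 + 180))*44 = (-102 + (20 + 15 + 360 + 180))*44 = (-102 + 575)*44 = 473*44 = 20812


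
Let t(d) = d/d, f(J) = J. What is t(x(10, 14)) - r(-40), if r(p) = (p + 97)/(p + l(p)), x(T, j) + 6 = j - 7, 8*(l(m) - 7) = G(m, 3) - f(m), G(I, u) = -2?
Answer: 341/113 ≈ 3.0177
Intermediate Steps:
l(m) = 27/4 - m/8 (l(m) = 7 + (-2 - m)/8 = 7 + (-¼ - m/8) = 27/4 - m/8)
x(T, j) = -13 + j (x(T, j) = -6 + (j - 7) = -6 + (-7 + j) = -13 + j)
t(d) = 1
r(p) = (97 + p)/(27/4 + 7*p/8) (r(p) = (p + 97)/(p + (27/4 - p/8)) = (97 + p)/(27/4 + 7*p/8))
t(x(10, 14)) - r(-40) = 1 - 8*(97 - 40)/(54 + 7*(-40)) = 1 - 8*57/(54 - 280) = 1 - 8*57/(-226) = 1 - 8*(-1)*57/226 = 1 - 1*(-228/113) = 1 + 228/113 = 341/113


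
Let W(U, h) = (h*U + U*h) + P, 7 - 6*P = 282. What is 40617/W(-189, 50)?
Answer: -243702/113675 ≈ -2.1438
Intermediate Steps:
P = -275/6 (P = 7/6 - ⅙*282 = 7/6 - 47 = -275/6 ≈ -45.833)
W(U, h) = -275/6 + 2*U*h (W(U, h) = (h*U + U*h) - 275/6 = (U*h + U*h) - 275/6 = 2*U*h - 275/6 = -275/6 + 2*U*h)
40617/W(-189, 50) = 40617/(-275/6 + 2*(-189)*50) = 40617/(-275/6 - 18900) = 40617/(-113675/6) = 40617*(-6/113675) = -243702/113675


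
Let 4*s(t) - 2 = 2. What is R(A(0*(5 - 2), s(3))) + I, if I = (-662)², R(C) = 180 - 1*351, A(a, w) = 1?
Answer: 438073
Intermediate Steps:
s(t) = 1 (s(t) = ½ + (¼)*2 = ½ + ½ = 1)
R(C) = -171 (R(C) = 180 - 351 = -171)
I = 438244
R(A(0*(5 - 2), s(3))) + I = -171 + 438244 = 438073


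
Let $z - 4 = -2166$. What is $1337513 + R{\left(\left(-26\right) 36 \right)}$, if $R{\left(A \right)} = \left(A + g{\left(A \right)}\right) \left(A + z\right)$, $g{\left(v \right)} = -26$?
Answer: $4317789$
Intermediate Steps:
$z = -2162$ ($z = 4 - 2166 = -2162$)
$R{\left(A \right)} = \left(-2162 + A\right) \left(-26 + A\right)$ ($R{\left(A \right)} = \left(A - 26\right) \left(A - 2162\right) = \left(-26 + A\right) \left(-2162 + A\right) = \left(-2162 + A\right) \left(-26 + A\right)$)
$1337513 + R{\left(\left(-26\right) 36 \right)} = 1337513 + \left(56212 + \left(\left(-26\right) 36\right)^{2} - 2188 \left(\left(-26\right) 36\right)\right) = 1337513 + \left(56212 + \left(-936\right)^{2} - -2047968\right) = 1337513 + \left(56212 + 876096 + 2047968\right) = 1337513 + 2980276 = 4317789$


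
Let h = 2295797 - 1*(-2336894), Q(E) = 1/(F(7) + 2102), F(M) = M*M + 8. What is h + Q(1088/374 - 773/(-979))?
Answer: 10001979870/2159 ≈ 4.6327e+6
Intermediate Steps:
F(M) = 8 + M² (F(M) = M² + 8 = 8 + M²)
Q(E) = 1/2159 (Q(E) = 1/((8 + 7²) + 2102) = 1/((8 + 49) + 2102) = 1/(57 + 2102) = 1/2159)
h = 4632691 (h = 2295797 + 2336894 = 4632691)
h + Q(1088/374 - 773/(-979)) = 4632691 + 1/2159 = 10001979870/2159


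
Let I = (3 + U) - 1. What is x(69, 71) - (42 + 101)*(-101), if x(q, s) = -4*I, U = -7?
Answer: 14463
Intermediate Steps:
I = -5 (I = (3 - 7) - 1 = -4 - 1 = -5)
x(q, s) = 20 (x(q, s) = -4*(-5) = 20)
x(69, 71) - (42 + 101)*(-101) = 20 - (42 + 101)*(-101) = 20 - 143*(-101) = 20 - 1*(-14443) = 20 + 14443 = 14463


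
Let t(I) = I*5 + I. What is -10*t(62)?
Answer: -3720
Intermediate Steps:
t(I) = 6*I (t(I) = 5*I + I = 6*I)
-10*t(62) = -60*62 = -10*372 = -3720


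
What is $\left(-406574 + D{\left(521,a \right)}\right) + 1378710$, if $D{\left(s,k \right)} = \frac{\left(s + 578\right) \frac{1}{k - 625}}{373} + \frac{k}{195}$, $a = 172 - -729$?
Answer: $\frac{6505195690471}{6691620} \approx 9.7214 \cdot 10^{5}$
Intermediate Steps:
$a = 901$ ($a = 172 + 729 = 901$)
$D{\left(s,k \right)} = \frac{k}{195} + \frac{578 + s}{373 \left(-625 + k\right)}$ ($D{\left(s,k \right)} = \frac{578 + s}{-625 + k} \frac{1}{373} + k \frac{1}{195} = \frac{578 + s}{-625 + k} \frac{1}{373} + \frac{k}{195} = \frac{578 + s}{373 \left(-625 + k\right)} + \frac{k}{195} = \frac{k}{195} + \frac{578 + s}{373 \left(-625 + k\right)}$)
$\left(-406574 + D{\left(521,a \right)}\right) + 1378710 = \left(-406574 + \frac{112710 - 210045625 + 195 \cdot 521 + 373 \cdot 901^{2}}{72735 \left(-625 + 901\right)}\right) + 1378710 = \left(-406574 + \frac{112710 - 210045625 + 101595 + 373 \cdot 811801}{72735 \cdot 276}\right) + 1378710 = \left(-406574 + \frac{1}{72735} \cdot \frac{1}{276} \left(112710 - 210045625 + 101595 + 302801773\right)\right) + 1378710 = \left(-406574 + \frac{1}{72735} \cdot \frac{1}{276} \cdot 92970453\right) + 1378710 = \left(-406574 + \frac{30990151}{6691620}\right) + 1378710 = - \frac{2720607719729}{6691620} + 1378710 = \frac{6505195690471}{6691620}$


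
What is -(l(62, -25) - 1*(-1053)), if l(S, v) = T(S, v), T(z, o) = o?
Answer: -1028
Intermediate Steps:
l(S, v) = v
-(l(62, -25) - 1*(-1053)) = -(-25 - 1*(-1053)) = -(-25 + 1053) = -1*1028 = -1028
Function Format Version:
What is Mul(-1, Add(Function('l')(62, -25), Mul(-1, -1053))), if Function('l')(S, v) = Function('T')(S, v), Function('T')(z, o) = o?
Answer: -1028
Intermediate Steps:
Function('l')(S, v) = v
Mul(-1, Add(Function('l')(62, -25), Mul(-1, -1053))) = Mul(-1, Add(-25, Mul(-1, -1053))) = Mul(-1, Add(-25, 1053)) = Mul(-1, 1028) = -1028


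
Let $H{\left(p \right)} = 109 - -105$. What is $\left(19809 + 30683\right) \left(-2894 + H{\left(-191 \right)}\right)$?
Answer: $-135318560$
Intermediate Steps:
$H{\left(p \right)} = 214$ ($H{\left(p \right)} = 109 + 105 = 214$)
$\left(19809 + 30683\right) \left(-2894 + H{\left(-191 \right)}\right) = \left(19809 + 30683\right) \left(-2894 + 214\right) = 50492 \left(-2680\right) = -135318560$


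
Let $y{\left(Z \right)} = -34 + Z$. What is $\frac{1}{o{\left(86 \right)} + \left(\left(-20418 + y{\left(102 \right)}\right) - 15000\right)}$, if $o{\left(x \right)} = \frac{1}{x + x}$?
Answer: $- \frac{172}{6080199} \approx -2.8289 \cdot 10^{-5}$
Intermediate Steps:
$o{\left(x \right)} = \frac{1}{2 x}$
$\frac{1}{o{\left(86 \right)} + \left(\left(-20418 + y{\left(102 \right)}\right) - 15000\right)} = \frac{1}{\frac{1}{2 \cdot 86} + \left(\left(-20418 + \left(-34 + 102\right)\right) - 15000\right)} = \frac{1}{\frac{1}{2} \cdot \frac{1}{86} + \left(\left(-20418 + 68\right) - 15000\right)} = \frac{1}{\frac{1}{172} - 35350} = \frac{1}{- \frac{6080199}{172}} = - \frac{172}{6080199}$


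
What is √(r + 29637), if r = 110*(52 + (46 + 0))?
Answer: √40417 ≈ 201.04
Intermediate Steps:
r = 10780 (r = 110*(52 + 46) = 110*98 = 10780)
√(r + 29637) = √(10780 + 29637) = √40417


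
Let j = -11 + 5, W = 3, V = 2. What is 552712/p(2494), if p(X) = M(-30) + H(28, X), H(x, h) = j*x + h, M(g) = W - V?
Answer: 552712/2327 ≈ 237.52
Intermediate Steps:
j = -6
M(g) = 1 (M(g) = 3 - 1*2 = 3 - 2 = 1)
H(x, h) = h - 6*x (H(x, h) = -6*x + h = h - 6*x)
p(X) = -167 + X (p(X) = 1 + (X - 6*28) = 1 + (X - 168) = 1 + (-168 + X) = -167 + X)
552712/p(2494) = 552712/(-167 + 2494) = 552712/2327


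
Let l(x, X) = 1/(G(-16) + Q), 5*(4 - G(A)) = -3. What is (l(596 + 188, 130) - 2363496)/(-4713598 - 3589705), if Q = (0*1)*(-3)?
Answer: 54360403/190975969 ≈ 0.28465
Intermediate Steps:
G(A) = 23/5 (G(A) = 4 - 1/5*(-3) = 4 + 3/5 = 23/5)
Q = 0 (Q = 0*(-3) = 0)
l(x, X) = 5/23 (l(x, X) = 1/(23/5 + 0) = 1/(23/5) = 5/23)
(l(596 + 188, 130) - 2363496)/(-4713598 - 3589705) = (5/23 - 2363496)/(-4713598 - 3589705) = -54360403/23/(-8303303) = -54360403/23*(-1/8303303) = 54360403/190975969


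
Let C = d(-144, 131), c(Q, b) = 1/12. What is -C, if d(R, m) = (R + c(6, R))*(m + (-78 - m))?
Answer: -22451/2 ≈ -11226.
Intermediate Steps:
c(Q, b) = 1/12
d(R, m) = -13/2 - 78*R (d(R, m) = (R + 1/12)*(m + (-78 - m)) = (1/12 + R)*(-78) = -13/2 - 78*R)
C = 22451/2 (C = -13/2 - 78*(-144) = -13/2 + 11232 = 22451/2 ≈ 11226.)
-C = -1*22451/2 = -22451/2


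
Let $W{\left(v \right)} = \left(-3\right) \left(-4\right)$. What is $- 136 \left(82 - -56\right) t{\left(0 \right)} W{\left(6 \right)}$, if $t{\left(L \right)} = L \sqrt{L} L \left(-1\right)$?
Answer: $0$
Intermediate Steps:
$W{\left(v \right)} = 12$
$t{\left(L \right)} = - L^{\frac{5}{2}}$ ($t{\left(L \right)} = L^{\frac{3}{2}} L \left(-1\right) = L^{\frac{5}{2}} \left(-1\right) = - L^{\frac{5}{2}}$)
$- 136 \left(82 - -56\right) t{\left(0 \right)} W{\left(6 \right)} = - 136 \left(82 - -56\right) - 0^{\frac{5}{2}} \cdot 12 = - 136 \left(82 + 56\right) \left(-1\right) 0 \cdot 12 = \left(-136\right) 138 \cdot 0 \cdot 12 = \left(-18768\right) 0 = 0$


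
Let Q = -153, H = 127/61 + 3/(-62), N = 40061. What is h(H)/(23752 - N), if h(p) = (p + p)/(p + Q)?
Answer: 15382/9311705095 ≈ 1.6519e-6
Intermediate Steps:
H = 7691/3782 (H = 127*(1/61) + 3*(-1/62) = 127/61 - 3/62 = 7691/3782 ≈ 2.0336)
h(p) = 2*p/(-153 + p) (h(p) = (p + p)/(p - 153) = (2*p)/(-153 + p) = 2*p/(-153 + p))
h(H)/(23752 - N) = (2*(7691/3782)/(-153 + 7691/3782))/(23752 - 1*40061) = (2*(7691/3782)/(-570955/3782))/(23752 - 40061) = (2*(7691/3782)*(-3782/570955))/(-16309) = -15382/570955*(-1/16309) = 15382/9311705095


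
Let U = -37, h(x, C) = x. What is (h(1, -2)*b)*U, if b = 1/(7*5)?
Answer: -37/35 ≈ -1.0571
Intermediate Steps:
b = 1/35 ≈ 0.028571
(h(1, -2)*b)*U = (1*(1/35))*(-37) = (1/35)*(-37) = -37/35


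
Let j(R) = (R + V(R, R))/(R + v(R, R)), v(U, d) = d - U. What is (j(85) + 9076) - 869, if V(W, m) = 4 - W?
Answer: 697599/85 ≈ 8207.0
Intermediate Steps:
j(R) = 4/R (j(R) = (R + (4 - R))/(R + (R - R)) = 4/(R + 0) = 4/R)
(j(85) + 9076) - 869 = (4/85 + 9076) - 869 = 771464/85 - 869 = 697599/85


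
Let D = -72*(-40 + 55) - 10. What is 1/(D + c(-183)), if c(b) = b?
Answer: -1/1273 ≈ -0.00078555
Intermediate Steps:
D = -1090 (D = -72*15 - 10 = -1080 - 10 = -1090)
1/(D + c(-183)) = 1/(-1090 - 183) = 1/(-1273) = -1/1273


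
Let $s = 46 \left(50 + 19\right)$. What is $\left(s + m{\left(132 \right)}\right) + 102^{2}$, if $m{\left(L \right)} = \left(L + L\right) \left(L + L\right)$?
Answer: $83274$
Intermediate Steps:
$m{\left(L \right)} = 4 L^{2}$ ($m{\left(L \right)} = 2 L 2 L = 4 L^{2}$)
$s = 3174$ ($s = 46 \cdot 69 = 3174$)
$\left(s + m{\left(132 \right)}\right) + 102^{2} = \left(3174 + 4 \cdot 132^{2}\right) + 102^{2} = \left(3174 + 4 \cdot 17424\right) + 10404 = \left(3174 + 69696\right) + 10404 = 72870 + 10404 = 83274$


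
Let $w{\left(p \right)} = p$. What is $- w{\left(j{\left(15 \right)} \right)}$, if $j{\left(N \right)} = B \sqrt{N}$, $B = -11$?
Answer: $11 \sqrt{15} \approx 42.603$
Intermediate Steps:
$j{\left(N \right)} = - 11 \sqrt{N}$
$- w{\left(j{\left(15 \right)} \right)} = - \left(-11\right) \sqrt{15} = 11 \sqrt{15}$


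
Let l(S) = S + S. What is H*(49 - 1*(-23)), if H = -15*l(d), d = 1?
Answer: -2160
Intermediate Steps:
l(S) = 2*S
H = -30 ≈ -30.000
H*(49 - 1*(-23)) = -30*(49 - 1*(-23)) = -30*(49 + 23) = -30*72 = -2160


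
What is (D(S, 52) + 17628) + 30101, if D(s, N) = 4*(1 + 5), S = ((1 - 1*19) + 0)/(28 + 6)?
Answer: 47753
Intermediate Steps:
S = -9/17 (S = ((1 - 19) + 0)/34 = (-18 + 0)*(1/34) = -18*1/34 = -9/17 ≈ -0.52941)
D(s, N) = 24 (D(s, N) = 4*6 = 24)
(D(S, 52) + 17628) + 30101 = (24 + 17628) + 30101 = 17652 + 30101 = 47753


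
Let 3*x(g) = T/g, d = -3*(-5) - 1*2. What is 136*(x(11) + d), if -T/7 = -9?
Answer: 22304/11 ≈ 2027.6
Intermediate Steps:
T = 63 (T = -7*(-9) = 63)
d = 13 (d = 15 - 2 = 13)
x(g) = 21/g (x(g) = (63/g)/3 = 21/g)
136*(x(11) + d) = 136*(21/11 + 13) = 136*(164/11) = 22304/11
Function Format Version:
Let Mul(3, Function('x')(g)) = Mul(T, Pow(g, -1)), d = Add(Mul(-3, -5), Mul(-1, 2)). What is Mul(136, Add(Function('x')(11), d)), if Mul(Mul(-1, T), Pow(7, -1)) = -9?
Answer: Rational(22304, 11) ≈ 2027.6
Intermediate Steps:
T = 63 (T = Mul(-7, -9) = 63)
d = 13 (d = Add(15, -2) = 13)
Function('x')(g) = Mul(21, Pow(g, -1)) (Function('x')(g) = Mul(Rational(1, 3), Mul(63, Pow(g, -1))) = Mul(21, Pow(g, -1)))
Mul(136, Add(Function('x')(11), d)) = Mul(136, Add(Mul(21, Pow(11, -1)), 13)) = Mul(136, Add(Mul(21, Rational(1, 11)), 13)) = Mul(136, Add(Rational(21, 11), 13)) = Mul(136, Rational(164, 11)) = Rational(22304, 11)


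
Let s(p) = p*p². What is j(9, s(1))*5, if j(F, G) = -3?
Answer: -15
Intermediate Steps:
s(p) = p³
j(9, s(1))*5 = -3*5 = -15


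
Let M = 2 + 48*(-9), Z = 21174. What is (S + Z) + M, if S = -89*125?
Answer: 9619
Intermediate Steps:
S = -11125
M = -430 (M = 2 - 432 = -430)
(S + Z) + M = (-11125 + 21174) - 430 = 10049 - 430 = 9619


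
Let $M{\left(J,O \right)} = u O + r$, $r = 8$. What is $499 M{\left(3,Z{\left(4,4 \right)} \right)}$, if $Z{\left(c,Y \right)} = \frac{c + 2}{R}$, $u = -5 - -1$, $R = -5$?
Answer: $\frac{31936}{5} \approx 6387.2$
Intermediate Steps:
$u = -4$ ($u = -5 + 1 = -4$)
$Z{\left(c,Y \right)} = - \frac{2}{5} - \frac{c}{5}$ ($Z{\left(c,Y \right)} = \frac{c + 2}{-5} = \left(2 + c\right) \left(- \frac{1}{5}\right) = - \frac{2}{5} - \frac{c}{5}$)
$M{\left(J,O \right)} = 8 - 4 O$ ($M{\left(J,O \right)} = - 4 O + 8 = 8 - 4 O$)
$499 M{\left(3,Z{\left(4,4 \right)} \right)} = 499 \left(8 - 4 \left(- \frac{2}{5} - \frac{4}{5}\right)\right) = 499 \left(8 - - \frac{24}{5}\right) = 499 \left(8 + \frac{24}{5}\right) = 499 \cdot \frac{64}{5} = \frac{31936}{5}$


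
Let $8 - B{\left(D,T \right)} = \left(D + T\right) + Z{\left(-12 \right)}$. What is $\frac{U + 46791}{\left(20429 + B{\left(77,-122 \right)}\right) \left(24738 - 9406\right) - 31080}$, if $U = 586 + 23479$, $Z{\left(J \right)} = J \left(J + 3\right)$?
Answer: $\frac{8857}{39042886} \approx 0.00022685$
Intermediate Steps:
$Z{\left(J \right)} = J \left(3 + J\right)$
$B{\left(D,T \right)} = -100 - D - T$ ($B{\left(D,T \right)} = 8 - \left(\left(D + T\right) - 12 \left(3 - 12\right)\right) = 8 - \left(\left(D + T\right) - -108\right) = 8 - \left(\left(D + T\right) + 108\right) = 8 - \left(108 + D + T\right) = -100 - D - T$)
$U = 24065$
$\frac{U + 46791}{\left(20429 + B{\left(77,-122 \right)}\right) \left(24738 - 9406\right) - 31080} = \frac{24065 + 46791}{\left(20429 - 55\right) \left(24738 - 9406\right) - 31080} = \frac{70856}{\left(20429 - 55\right) 15332 - 31080} = \frac{70856}{20374 \cdot 15332 - 31080} = \frac{70856}{312374168 - 31080} = \frac{70856}{312343088} = 70856 \cdot \frac{1}{312343088} = \frac{8857}{39042886}$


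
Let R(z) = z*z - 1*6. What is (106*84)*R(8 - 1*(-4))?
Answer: 1228752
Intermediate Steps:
R(z) = -6 + z² (R(z) = z² - 6 = -6 + z²)
(106*84)*R(8 - 1*(-4)) = (106*84)*(-6 + (8 - 1*(-4))²) = 8904*(-6 + (8 + 4)²) = 8904*(-6 + 12²) = 8904*(-6 + 144) = 8904*138 = 1228752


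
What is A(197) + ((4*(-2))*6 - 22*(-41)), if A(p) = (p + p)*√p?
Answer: 854 + 394*√197 ≈ 6384.1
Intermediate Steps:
A(p) = 2*p^(3/2) (A(p) = (2*p)*√p = 2*p^(3/2))
A(197) + ((4*(-2))*6 - 22*(-41)) = 2*197^(3/2) + ((4*(-2))*6 - 22*(-41)) = 2*(197*√197) + (-8*6 + 902) = 394*√197 + (-48 + 902) = 394*√197 + 854 = 854 + 394*√197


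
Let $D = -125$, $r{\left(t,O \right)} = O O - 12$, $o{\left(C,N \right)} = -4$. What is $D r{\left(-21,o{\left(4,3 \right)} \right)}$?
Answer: $-500$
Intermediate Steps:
$r{\left(t,O \right)} = -12 + O^{2}$ ($r{\left(t,O \right)} = O^{2} - 12 = -12 + O^{2}$)
$D r{\left(-21,o{\left(4,3 \right)} \right)} = - 125 \left(-12 + \left(-4\right)^{2}\right) = - 125 \left(-12 + 16\right) = \left(-125\right) 4 = -500$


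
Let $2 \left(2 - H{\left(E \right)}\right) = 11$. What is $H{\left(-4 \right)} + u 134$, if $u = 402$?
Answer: $\frac{107729}{2} \approx 53865.0$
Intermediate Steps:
$H{\left(E \right)} = - \frac{7}{2}$ ($H{\left(E \right)} = 2 - \frac{11}{2} = - \frac{7}{2}$)
$H{\left(-4 \right)} + u 134 = - \frac{7}{2} + 402 \cdot 134 = - \frac{7}{2} + 53868 = \frac{107729}{2}$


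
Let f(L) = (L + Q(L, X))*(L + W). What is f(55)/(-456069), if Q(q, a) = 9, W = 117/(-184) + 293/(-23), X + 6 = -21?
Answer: -888/152023 ≈ -0.0058412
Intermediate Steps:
X = -27 (X = -6 - 21 = -27)
W = -107/8 (W = 117*(-1/184) + 293*(-1/23) = -117/184 - 293/23 = -107/8 ≈ -13.375)
f(L) = (9 + L)*(-107/8 + L) (f(L) = (L + 9)*(L - 107/8) = (9 + L)*(-107/8 + L))
f(55)/(-456069) = (-963/8 + 55² - 35/8*55)/(-456069) = (-963/8 + 3025 - 1925/8)*(-1/456069) = 2664*(-1/456069) = -888/152023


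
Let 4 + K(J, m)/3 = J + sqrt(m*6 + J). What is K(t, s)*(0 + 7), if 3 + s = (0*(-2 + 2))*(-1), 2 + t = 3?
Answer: -63 + 21*I*sqrt(17) ≈ -63.0 + 86.585*I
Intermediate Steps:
t = 1 (t = -2 + 3 = 1)
s = -3 (s = -3 + (0*(-2 + 2))*(-1) = -3 + (0*0)*(-1) = -3 + 0*(-1) = -3 + 0 = -3)
K(J, m) = -12 + 3*J + 3*sqrt(J + 6*m) (K(J, m) = -12 + 3*(J + sqrt(m*6 + J)) = -12 + 3*(J + sqrt(6*m + J)) = -12 + 3*(J + sqrt(J + 6*m)) = -12 + (3*J + 3*sqrt(J + 6*m)) = -12 + 3*J + 3*sqrt(J + 6*m))
K(t, s)*(0 + 7) = (-12 + 3*1 + 3*sqrt(1 + 6*(-3)))*(0 + 7) = (-12 + 3 + 3*sqrt(1 - 18))*7 = (-12 + 3 + 3*sqrt(-17))*7 = (-12 + 3 + 3*(I*sqrt(17)))*7 = (-12 + 3 + 3*I*sqrt(17))*7 = (-9 + 3*I*sqrt(17))*7 = -63 + 21*I*sqrt(17)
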